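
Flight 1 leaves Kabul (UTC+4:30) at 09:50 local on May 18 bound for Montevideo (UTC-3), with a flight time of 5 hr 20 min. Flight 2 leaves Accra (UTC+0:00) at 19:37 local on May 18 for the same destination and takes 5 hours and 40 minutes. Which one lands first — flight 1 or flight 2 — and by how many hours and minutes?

Flight 1 in UTC: 09:50 − 4:30 = 05:20 on May 18.
+5 hours 20 minutes → arrive 10:40 UTC on May 18.
Flight 2 departs at 19:37 UTC (May 18).
+5 hours and 40 minutes → arrive 01:17 UTC on May 19.
Flight 1 lands earlier by 14 hours 37 minutes.

the first, by 14 hours 37 minutes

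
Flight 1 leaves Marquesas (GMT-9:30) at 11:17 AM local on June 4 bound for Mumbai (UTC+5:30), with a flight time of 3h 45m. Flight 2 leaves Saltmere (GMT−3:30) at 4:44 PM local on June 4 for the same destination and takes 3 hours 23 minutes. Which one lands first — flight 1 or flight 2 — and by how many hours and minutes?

Flight 1 in UTC: 11:17 AM + 9:30 = 8:47 PM on Jun 4.
+3 hours and 45 minutes → arrive 12:32 AM UTC on Jun 5.
Flight 2 in UTC: 4:44 PM + 3:30 = 8:14 PM on Jun 4.
+3 hours and 23 minutes → arrive 11:37 PM UTC on Jun 4.
Flight 2 lands earlier by 55 minutes.

the second, by 55 minutes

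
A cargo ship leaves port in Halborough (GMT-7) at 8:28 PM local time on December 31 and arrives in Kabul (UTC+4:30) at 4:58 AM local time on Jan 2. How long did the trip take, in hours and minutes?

Departure in UTC: 8:28 PM + 7:00 = 3:28 AM on Jan 1.
Arrival in UTC: 4:58 AM − 4:30 = 12:28 AM on Jan 2.
Elapsed = 12:28 AM − 3:28 AM (+1 day) = 21 hours.

21 hours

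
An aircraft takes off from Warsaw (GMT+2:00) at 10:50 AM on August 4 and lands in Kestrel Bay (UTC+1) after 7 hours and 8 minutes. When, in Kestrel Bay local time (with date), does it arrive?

Kestrel Bay is 1:00 behind Warsaw.
After 7 hours 8 minutes it is 5:58 PM in Warsaw.
Shift by the zone difference: 5:58 PM − 1:00 = 4:58 PM on Aug 4 in Kestrel Bay.

4:58 PM on August 4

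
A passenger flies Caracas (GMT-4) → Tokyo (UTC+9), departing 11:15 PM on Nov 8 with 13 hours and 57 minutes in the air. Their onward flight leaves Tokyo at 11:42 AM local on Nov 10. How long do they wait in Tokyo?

Convert departure to UTC: 11:15 PM + 4:00 = 3:15 AM UTC on Nov 9.
Add 13 hours and 57 minutes flight time → 5:12 PM UTC.
Tokyo is UTC+9:00, so local arrival = 5:12 PM + 9:00 = 2:12 AM on Nov 10.
Layover = 11:42 AM − 2:12 AM = 9 hours 30 minutes.

9 hours 30 minutes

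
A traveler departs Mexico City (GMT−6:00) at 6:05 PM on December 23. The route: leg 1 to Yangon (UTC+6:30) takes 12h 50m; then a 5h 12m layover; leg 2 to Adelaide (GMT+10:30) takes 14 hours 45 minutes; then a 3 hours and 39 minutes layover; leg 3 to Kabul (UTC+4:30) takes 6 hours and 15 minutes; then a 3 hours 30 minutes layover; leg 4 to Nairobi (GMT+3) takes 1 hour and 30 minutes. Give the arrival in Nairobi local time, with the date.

Convert departure to UTC: 6:05 PM + 6:00 = 12:05 AM UTC on Dec 24.
Add 12 hours 50 minutes leg 1 → 12:55 PM UTC.
Add 5 hours and 12 minutes layover in Yangon → 6:07 PM UTC.
Add 14 hours and 45 minutes leg 2 → 8:52 AM UTC (Dec 25).
Add 3 hours and 39 minutes layover in Adelaide → 12:31 PM UTC.
Add 6 hours 15 minutes leg 3 → 6:46 PM UTC.
Add 3 hours 30 minutes layover in Kabul → 10:16 PM UTC.
Add 1 hour 30 minutes leg 4 → 11:46 PM UTC.
Nairobi is UTC+3:00, so local arrival = 11:46 PM + 3:00 = 2:46 AM on Dec 26.

2:46 AM on December 26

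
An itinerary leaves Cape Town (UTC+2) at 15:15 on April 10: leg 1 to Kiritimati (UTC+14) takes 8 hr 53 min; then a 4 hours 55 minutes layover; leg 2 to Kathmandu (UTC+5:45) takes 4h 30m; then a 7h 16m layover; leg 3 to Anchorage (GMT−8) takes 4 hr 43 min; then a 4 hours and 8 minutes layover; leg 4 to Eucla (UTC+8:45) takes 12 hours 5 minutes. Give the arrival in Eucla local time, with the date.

20:30 on April 12

Convert departure to UTC: 15:15 − 2:00 = 13:15 UTC on Apr 10.
Add 8 hours 53 minutes leg 1 → 22:08 UTC.
Add 4 hours 55 minutes layover in Kiritimati → 03:03 UTC (Apr 11).
Add 4 hours 30 minutes leg 2 → 07:33 UTC.
Add 7 hours and 16 minutes layover in Kathmandu → 14:49 UTC.
Add 4 hours and 43 minutes leg 3 → 19:32 UTC.
Add 4 hours and 8 minutes layover in Anchorage → 23:40 UTC.
Add 12 hours and 5 minutes leg 4 → 11:45 UTC (Apr 12).
Eucla is UTC+8:45, so local arrival = 11:45 + 8:45 = 20:30 on Apr 12.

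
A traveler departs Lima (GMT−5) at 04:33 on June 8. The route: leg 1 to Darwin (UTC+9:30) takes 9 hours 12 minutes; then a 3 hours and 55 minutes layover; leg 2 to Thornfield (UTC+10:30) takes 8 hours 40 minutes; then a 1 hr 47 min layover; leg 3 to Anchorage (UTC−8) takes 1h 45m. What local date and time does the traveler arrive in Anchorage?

Convert departure to UTC: 04:33 + 5:00 = 09:33 UTC on Jun 8.
Add 9 hours and 12 minutes leg 1 → 18:45 UTC.
Add 3 hours 55 minutes layover in Darwin → 22:40 UTC.
Add 8 hours and 40 minutes leg 2 → 07:20 UTC (Jun 9).
Add 1 hour 47 minutes layover in Thornfield → 09:07 UTC.
Add 1 hour and 45 minutes leg 3 → 10:52 UTC.
Anchorage is UTC−8:00, so local arrival = 10:52 − 8:00 = 02:52 on Jun 9.

02:52 on Jun 9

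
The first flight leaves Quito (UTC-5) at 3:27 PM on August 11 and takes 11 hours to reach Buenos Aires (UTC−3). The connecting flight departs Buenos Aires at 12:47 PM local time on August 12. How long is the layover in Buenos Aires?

Convert departure to UTC: 3:27 PM + 5:00 = 8:27 PM UTC on Aug 11.
Add 11 hours flight time → 7:27 AM UTC (Aug 12).
Buenos Aires is UTC−3:00, so local arrival = 7:27 AM − 3:00 = 4:27 AM on Aug 12.
Layover = 12:47 PM − 4:27 AM = 8 hours 20 minutes.

8 hours 20 minutes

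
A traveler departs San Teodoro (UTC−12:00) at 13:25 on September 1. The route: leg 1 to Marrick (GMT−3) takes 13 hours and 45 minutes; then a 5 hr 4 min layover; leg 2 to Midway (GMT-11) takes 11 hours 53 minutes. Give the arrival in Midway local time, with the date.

21:07 on Sep 2

Convert departure to UTC: 13:25 + 12:00 = 01:25 UTC on Sep 2.
Add 13 hours and 45 minutes leg 1 → 15:10 UTC.
Add 5 hours and 4 minutes layover in Marrick → 20:14 UTC.
Add 11 hours and 53 minutes leg 2 → 08:07 UTC (Sep 3).
Midway is UTC−11:00, so local arrival = 08:07 − 11:00 = 21:07 on Sep 2.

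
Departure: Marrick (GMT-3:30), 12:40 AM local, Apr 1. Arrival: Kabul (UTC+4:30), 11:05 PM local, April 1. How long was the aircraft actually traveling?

14 hours 25 minutes

Kabul is 8:00 ahead of Marrick.
Clock-face elapsed time (ignoring zones) is 22 hours 25 minutes.
Actual elapsed = 22 hours 25 minutes − 8:00 = 14 hours 25 minutes.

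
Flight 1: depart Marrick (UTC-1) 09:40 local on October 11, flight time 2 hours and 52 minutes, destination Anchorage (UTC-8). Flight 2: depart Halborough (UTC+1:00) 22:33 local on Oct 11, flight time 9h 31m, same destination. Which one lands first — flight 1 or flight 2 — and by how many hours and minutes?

Flight 1 in UTC: 09:40 + 1:00 = 10:40 on Oct 11.
+2 hours and 52 minutes → arrive 13:32 UTC on Oct 11.
Flight 2 in UTC: 22:33 − 1:00 = 21:33 on Oct 11.
+9 hours and 31 minutes → arrive 07:04 UTC on Oct 12.
Flight 1 lands earlier by 17 hours 32 minutes.

the first, by 17 hours 32 minutes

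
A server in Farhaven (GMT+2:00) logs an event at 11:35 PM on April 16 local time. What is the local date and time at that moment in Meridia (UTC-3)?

In UTC: 11:35 PM − 2:00 = 9:35 PM on Apr 16.
Meridia is UTC−3:00: 9:35 PM − 3:00 = 6:35 PM on Apr 16.

6:35 PM on Apr 16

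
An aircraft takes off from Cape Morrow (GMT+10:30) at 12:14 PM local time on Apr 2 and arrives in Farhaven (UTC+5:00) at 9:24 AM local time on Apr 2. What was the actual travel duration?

Farhaven is 5:30 behind Cape Morrow.
Clock-face elapsed time (ignoring zones) is −2 hours 50 minutes.
Actual elapsed = −2 hours 50 minutes + 5:30 = 2 hours 40 minutes.

2 hours 40 minutes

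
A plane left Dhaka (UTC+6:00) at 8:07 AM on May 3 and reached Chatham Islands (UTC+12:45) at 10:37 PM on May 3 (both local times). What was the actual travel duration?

7 hours 45 minutes

Chatham Islands is 6:45 ahead of Dhaka.
Clock-face elapsed time (ignoring zones) is 14 hours 30 minutes.
Actual elapsed = 14 hours 30 minutes − 6:45 = 7 hours 45 minutes.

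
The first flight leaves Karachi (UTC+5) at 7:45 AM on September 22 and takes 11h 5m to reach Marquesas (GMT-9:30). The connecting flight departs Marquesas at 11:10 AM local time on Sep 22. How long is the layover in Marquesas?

6 hours 50 minutes

Convert departure to UTC: 7:45 AM − 5:00 = 2:45 AM UTC on Sep 22.
Add 11 hours and 5 minutes flight time → 1:50 PM UTC.
Marquesas is UTC−9:30, so local arrival = 1:50 PM − 9:30 = 4:20 AM on Sep 22.
Layover = 11:10 AM − 4:20 AM = 6 hours 50 minutes.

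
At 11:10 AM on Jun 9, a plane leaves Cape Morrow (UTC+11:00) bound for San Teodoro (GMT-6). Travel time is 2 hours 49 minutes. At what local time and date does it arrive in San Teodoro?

Convert departure to UTC: 11:10 AM − 11:00 = 12:10 AM UTC on Jun 9.
Add 2 hours and 49 minutes travel time → 2:59 AM UTC.
San Teodoro is UTC−6:00, so local arrival = 2:59 AM − 6:00 = 8:59 PM on Jun 8.

8:59 PM on June 8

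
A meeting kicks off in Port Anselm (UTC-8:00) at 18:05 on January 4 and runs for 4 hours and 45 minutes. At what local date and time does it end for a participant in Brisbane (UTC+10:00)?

16:50 on Jan 5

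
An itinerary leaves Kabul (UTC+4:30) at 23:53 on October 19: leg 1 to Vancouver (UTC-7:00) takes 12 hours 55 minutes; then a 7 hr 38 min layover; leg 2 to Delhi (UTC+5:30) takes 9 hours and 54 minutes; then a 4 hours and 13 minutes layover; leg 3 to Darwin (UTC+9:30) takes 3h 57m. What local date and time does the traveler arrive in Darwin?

19:30 on October 21

Convert departure to UTC: 23:53 − 4:30 = 19:23 UTC on Oct 19.
Add 12 hours 55 minutes leg 1 → 08:18 UTC (Oct 20).
Add 7 hours and 38 minutes layover in Vancouver → 15:56 UTC.
Add 9 hours 54 minutes leg 2 → 01:50 UTC (Oct 21).
Add 4 hours 13 minutes layover in Delhi → 06:03 UTC.
Add 3 hours 57 minutes leg 3 → 10:00 UTC.
Darwin is UTC+9:30, so local arrival = 10:00 + 9:30 = 19:30 on Oct 21.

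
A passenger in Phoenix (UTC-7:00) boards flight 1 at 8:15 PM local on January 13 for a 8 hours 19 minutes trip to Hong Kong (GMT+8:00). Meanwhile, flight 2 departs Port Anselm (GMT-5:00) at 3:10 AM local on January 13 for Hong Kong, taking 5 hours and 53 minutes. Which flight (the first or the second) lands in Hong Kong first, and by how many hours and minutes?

the second, by 21 hours 31 minutes

Flight 1 in UTC: 8:15 PM + 7:00 = 3:15 AM on Jan 14.
+8 hours and 19 minutes → arrive 11:34 AM UTC on Jan 14.
Flight 2 in UTC: 3:10 AM + 5:00 = 8:10 AM on Jan 13.
+5 hours and 53 minutes → arrive 2:03 PM UTC on Jan 13.
Flight 2 lands earlier by 21 hours 31 minutes.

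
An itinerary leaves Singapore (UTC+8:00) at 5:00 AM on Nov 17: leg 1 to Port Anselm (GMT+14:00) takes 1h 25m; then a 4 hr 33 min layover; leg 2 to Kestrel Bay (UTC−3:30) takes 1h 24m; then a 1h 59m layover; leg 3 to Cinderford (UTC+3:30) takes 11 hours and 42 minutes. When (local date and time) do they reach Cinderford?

9:33 PM on Nov 17

Convert departure to UTC: 5:00 AM − 8:00 = 9:00 PM UTC on Nov 16.
Add 1 hour and 25 minutes leg 1 → 10:25 PM UTC.
Add 4 hours 33 minutes layover in Port Anselm → 2:58 AM UTC (Nov 17).
Add 1 hour and 24 minutes leg 2 → 4:22 AM UTC.
Add 1 hour and 59 minutes layover in Kestrel Bay → 6:21 AM UTC.
Add 11 hours 42 minutes leg 3 → 6:03 PM UTC.
Cinderford is UTC+3:30, so local arrival = 6:03 PM + 3:30 = 9:33 PM on Nov 17.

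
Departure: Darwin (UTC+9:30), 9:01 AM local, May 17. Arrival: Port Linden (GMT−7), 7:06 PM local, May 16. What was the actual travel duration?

Departure in UTC: 9:01 AM − 9:30 = 11:31 PM on May 16.
Arrival in UTC: 7:06 PM + 7:00 = 2:06 AM on May 17.
Elapsed = 2:06 AM − 11:31 PM (+1 day) = 2 hours 35 minutes.

2 hours 35 minutes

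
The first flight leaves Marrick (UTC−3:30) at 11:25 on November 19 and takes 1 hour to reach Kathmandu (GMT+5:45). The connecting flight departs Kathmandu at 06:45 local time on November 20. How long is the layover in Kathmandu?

9 hours 5 minutes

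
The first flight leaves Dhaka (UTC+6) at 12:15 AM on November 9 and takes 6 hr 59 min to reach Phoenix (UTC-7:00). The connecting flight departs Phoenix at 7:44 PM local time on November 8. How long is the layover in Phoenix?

Convert departure to UTC: 12:15 AM − 6:00 = 6:15 PM UTC on Nov 8.
Add 6 hours 59 minutes flight time → 1:14 AM UTC (Nov 9).
Phoenix is UTC−7:00, so local arrival = 1:14 AM − 7:00 = 6:14 PM on Nov 8.
Layover = 7:44 PM − 6:14 PM = 1 hour 30 minutes.

1 hour 30 minutes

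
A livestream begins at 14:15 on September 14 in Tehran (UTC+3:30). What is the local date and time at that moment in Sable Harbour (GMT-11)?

In UTC: 14:15 − 3:30 = 10:45 on Sep 14.
Sable Harbour is UTC−11:00: 10:45 − 11:00 = 23:45 on Sep 13.

23:45 on Sep 13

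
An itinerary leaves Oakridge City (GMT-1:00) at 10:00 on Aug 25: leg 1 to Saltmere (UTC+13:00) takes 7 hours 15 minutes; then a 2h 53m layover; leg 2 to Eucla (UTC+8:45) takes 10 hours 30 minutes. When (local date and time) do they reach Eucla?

16:23 on August 26

Convert departure to UTC: 10:00 + 1:00 = 11:00 UTC on Aug 25.
Add 7 hours 15 minutes leg 1 → 18:15 UTC.
Add 2 hours and 53 minutes layover in Saltmere → 21:08 UTC.
Add 10 hours 30 minutes leg 2 → 07:38 UTC (Aug 26).
Eucla is UTC+8:45, so local arrival = 07:38 + 8:45 = 16:23 on Aug 26.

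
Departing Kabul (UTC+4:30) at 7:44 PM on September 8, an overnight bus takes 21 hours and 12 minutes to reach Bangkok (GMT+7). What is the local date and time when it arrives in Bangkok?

7:26 PM on September 9

Convert departure to UTC: 7:44 PM − 4:30 = 3:14 PM UTC on Sep 8.
Add 21 hours 12 minutes travel time → 12:26 PM UTC (Sep 9).
Bangkok is UTC+7:00, so local arrival = 12:26 PM + 7:00 = 7:26 PM on Sep 9.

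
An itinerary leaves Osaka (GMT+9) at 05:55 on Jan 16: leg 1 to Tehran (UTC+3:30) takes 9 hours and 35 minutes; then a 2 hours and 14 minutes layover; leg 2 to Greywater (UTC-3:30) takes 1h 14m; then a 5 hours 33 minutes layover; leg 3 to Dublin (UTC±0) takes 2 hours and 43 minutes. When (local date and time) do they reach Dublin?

Convert departure to UTC: 05:55 − 9:00 = 20:55 UTC on Jan 15.
Add 9 hours and 35 minutes leg 1 → 06:30 UTC (Jan 16).
Add 2 hours and 14 minutes layover in Tehran → 08:44 UTC.
Add 1 hour and 14 minutes leg 2 → 09:58 UTC.
Add 5 hours and 33 minutes layover in Greywater → 15:31 UTC.
Add 2 hours 43 minutes leg 3 → 18:14 UTC.
Dublin is UTC+0, so local arrival is the same: 18:14 on Jan 16.

18:14 on January 16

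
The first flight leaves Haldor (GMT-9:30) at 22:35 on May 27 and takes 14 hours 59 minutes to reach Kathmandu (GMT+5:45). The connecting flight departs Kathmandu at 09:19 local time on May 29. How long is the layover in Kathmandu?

Convert departure to UTC: 22:35 + 9:30 = 08:05 UTC on May 28.
Add 14 hours and 59 minutes flight time → 23:04 UTC.
Kathmandu is UTC+5:45, so local arrival = 23:04 + 5:45 = 04:49 on May 29.
Layover = 09:19 − 04:49 = 4 hours 30 minutes.

4 hours 30 minutes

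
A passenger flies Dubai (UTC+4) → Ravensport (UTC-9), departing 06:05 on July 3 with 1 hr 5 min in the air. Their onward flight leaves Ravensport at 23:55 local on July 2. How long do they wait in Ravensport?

Convert departure to UTC: 06:05 − 4:00 = 02:05 UTC on Jul 3.
Add 1 hour 5 minutes flight time → 03:10 UTC.
Ravensport is UTC−9:00, so local arrival = 03:10 − 9:00 = 18:10 on Jul 2.
Layover = 23:55 − 18:10 = 5 hours 45 minutes.

5 hours 45 minutes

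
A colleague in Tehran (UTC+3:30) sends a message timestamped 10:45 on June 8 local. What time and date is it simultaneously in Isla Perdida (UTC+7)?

14:15 on Jun 8

In UTC: 10:45 − 3:30 = 07:15 on Jun 8.
Isla Perdida is UTC+7:00: 07:15 + 7:00 = 14:15 on Jun 8.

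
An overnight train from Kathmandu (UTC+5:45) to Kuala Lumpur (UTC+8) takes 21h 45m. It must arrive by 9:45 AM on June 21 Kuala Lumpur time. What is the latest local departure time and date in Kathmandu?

9:45 AM on June 20

Target arrival in UTC: 9:45 AM − 8:00 = 1:45 AM on Jun 21.
Subtract 21 hours 45 minutes → departure 4:00 AM UTC on Jun 20.
Kathmandu is UTC+5:45: 4:00 AM + 5:45 = 9:45 AM on Jun 20.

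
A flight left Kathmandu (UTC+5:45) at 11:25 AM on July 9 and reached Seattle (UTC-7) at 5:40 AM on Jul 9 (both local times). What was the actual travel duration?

Departure in UTC: 11:25 AM − 5:45 = 5:40 AM on Jul 9.
Arrival in UTC: 5:40 AM + 7:00 = 12:40 PM on Jul 9.
Elapsed = 12:40 PM − 5:40 AM = 7 hours.

7 hours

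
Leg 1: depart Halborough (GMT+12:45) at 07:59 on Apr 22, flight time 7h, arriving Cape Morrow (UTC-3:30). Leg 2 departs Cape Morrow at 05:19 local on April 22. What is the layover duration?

Convert departure to UTC: 07:59 − 12:45 = 19:14 UTC on Apr 21.
Add 7 hours flight time → 02:14 UTC (Apr 22).
Cape Morrow is UTC−3:30, so local arrival = 02:14 − 3:30 = 22:44 on Apr 21.
Layover = 05:19 − 22:44 (+1 day) = 6 hours 35 minutes.

6 hours 35 minutes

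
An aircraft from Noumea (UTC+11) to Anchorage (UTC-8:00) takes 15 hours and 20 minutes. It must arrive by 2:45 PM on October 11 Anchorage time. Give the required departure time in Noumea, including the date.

Target arrival in UTC: 2:45 PM + 8:00 = 10:45 PM on Oct 11.
Subtract 15 hours and 20 minutes → departure 7:25 AM UTC on Oct 11.
Noumea is UTC+11:00: 7:25 AM + 11:00 = 6:25 PM on Oct 11.

6:25 PM on Oct 11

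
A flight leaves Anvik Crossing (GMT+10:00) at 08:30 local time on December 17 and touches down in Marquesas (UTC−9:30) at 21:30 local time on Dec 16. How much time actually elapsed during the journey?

Departure in UTC: 08:30 − 10:00 = 22:30 on Dec 16.
Arrival in UTC: 21:30 + 9:30 = 07:00 on Dec 17.
Elapsed = 07:00 − 22:30 (+1 day) = 8 hours 30 minutes.

8 hours 30 minutes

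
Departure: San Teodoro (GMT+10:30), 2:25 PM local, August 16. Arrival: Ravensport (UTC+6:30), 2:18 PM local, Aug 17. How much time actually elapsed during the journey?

27 hours 53 minutes

Departure in UTC: 2:25 PM − 10:30 = 3:55 AM on Aug 16.
Arrival in UTC: 2:18 PM − 6:30 = 7:48 AM on Aug 17.
Elapsed = 7:48 AM − 3:55 AM (+1 day) = 27 hours 53 minutes.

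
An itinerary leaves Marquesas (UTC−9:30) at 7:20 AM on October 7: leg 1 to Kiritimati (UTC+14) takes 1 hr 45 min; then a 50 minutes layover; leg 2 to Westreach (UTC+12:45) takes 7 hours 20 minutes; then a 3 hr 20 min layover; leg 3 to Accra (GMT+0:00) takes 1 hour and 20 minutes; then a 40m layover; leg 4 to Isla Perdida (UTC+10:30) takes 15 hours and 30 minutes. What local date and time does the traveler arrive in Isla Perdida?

Convert departure to UTC: 7:20 AM + 9:30 = 4:50 PM UTC on Oct 7.
Add 1 hour 45 minutes leg 1 → 6:35 PM UTC.
Add 50 minutes layover in Kiritimati → 7:25 PM UTC.
Add 7 hours and 20 minutes leg 2 → 2:45 AM UTC (Oct 8).
Add 3 hours and 20 minutes layover in Westreach → 6:05 AM UTC.
Add 1 hour and 20 minutes leg 3 → 7:25 AM UTC.
Add 40 minutes layover in Accra → 8:05 AM UTC.
Add 15 hours 30 minutes leg 4 → 11:35 PM UTC.
Isla Perdida is UTC+10:30, so local arrival = 11:35 PM + 10:30 = 10:05 AM on Oct 9.

10:05 AM on October 9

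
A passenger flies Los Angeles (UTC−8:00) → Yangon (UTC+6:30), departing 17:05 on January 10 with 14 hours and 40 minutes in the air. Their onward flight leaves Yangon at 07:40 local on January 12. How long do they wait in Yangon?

Convert departure to UTC: 17:05 + 8:00 = 01:05 UTC on Jan 11.
Add 14 hours and 40 minutes flight time → 15:45 UTC.
Yangon is UTC+6:30, so local arrival = 15:45 + 6:30 = 22:15 on Jan 11.
Layover = 07:40 − 22:15 (+1 day) = 9 hours 25 minutes.

9 hours 25 minutes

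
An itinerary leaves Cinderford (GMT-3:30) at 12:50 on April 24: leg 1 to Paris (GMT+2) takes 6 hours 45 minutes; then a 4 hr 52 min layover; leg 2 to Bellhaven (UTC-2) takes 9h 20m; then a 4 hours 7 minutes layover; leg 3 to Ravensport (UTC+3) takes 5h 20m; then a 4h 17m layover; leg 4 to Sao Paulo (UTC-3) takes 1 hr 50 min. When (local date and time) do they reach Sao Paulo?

01:51 on Apr 26

Convert departure to UTC: 12:50 + 3:30 = 16:20 UTC on Apr 24.
Add 6 hours 45 minutes leg 1 → 23:05 UTC.
Add 4 hours 52 minutes layover in Paris → 03:57 UTC (Apr 25).
Add 9 hours and 20 minutes leg 2 → 13:17 UTC.
Add 4 hours and 7 minutes layover in Bellhaven → 17:24 UTC.
Add 5 hours 20 minutes leg 3 → 22:44 UTC.
Add 4 hours 17 minutes layover in Ravensport → 03:01 UTC (Apr 26).
Add 1 hour and 50 minutes leg 4 → 04:51 UTC.
Sao Paulo is UTC−3:00, so local arrival = 04:51 − 3:00 = 01:51 on Apr 26.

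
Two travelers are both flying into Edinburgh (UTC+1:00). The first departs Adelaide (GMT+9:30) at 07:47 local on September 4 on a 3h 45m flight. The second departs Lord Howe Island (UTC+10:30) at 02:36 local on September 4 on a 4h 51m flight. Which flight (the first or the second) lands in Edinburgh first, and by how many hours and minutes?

the second, by 5 hours 5 minutes

Flight 1 in UTC: 07:47 − 9:30 = 22:17 on Sep 3.
+3 hours 45 minutes → arrive 02:02 UTC on Sep 4.
Flight 2 in UTC: 02:36 − 10:30 = 16:06 on Sep 3.
+4 hours 51 minutes → arrive 20:57 UTC on Sep 3.
Flight 2 lands earlier by 5 hours 5 minutes.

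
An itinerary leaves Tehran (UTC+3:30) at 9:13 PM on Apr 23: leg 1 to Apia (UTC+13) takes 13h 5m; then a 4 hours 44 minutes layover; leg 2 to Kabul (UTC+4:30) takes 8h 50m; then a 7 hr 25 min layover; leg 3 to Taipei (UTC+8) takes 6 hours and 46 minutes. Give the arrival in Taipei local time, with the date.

6:33 PM on Apr 25

Convert departure to UTC: 9:13 PM − 3:30 = 5:43 PM UTC on Apr 23.
Add 13 hours and 5 minutes leg 1 → 6:48 AM UTC (Apr 24).
Add 4 hours and 44 minutes layover in Apia → 11:32 AM UTC.
Add 8 hours 50 minutes leg 2 → 8:22 PM UTC.
Add 7 hours 25 minutes layover in Kabul → 3:47 AM UTC (Apr 25).
Add 6 hours 46 minutes leg 3 → 10:33 AM UTC.
Taipei is UTC+8:00, so local arrival = 10:33 AM + 8:00 = 6:33 PM on Apr 25.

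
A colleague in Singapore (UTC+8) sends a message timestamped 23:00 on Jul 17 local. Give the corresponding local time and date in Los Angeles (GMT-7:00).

08:00 on Jul 17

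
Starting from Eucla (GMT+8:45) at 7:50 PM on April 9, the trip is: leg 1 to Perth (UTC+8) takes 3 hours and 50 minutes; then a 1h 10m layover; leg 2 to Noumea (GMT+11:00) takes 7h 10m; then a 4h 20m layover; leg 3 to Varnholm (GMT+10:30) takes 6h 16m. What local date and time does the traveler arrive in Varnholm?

8:21 PM on April 10

Convert departure to UTC: 7:50 PM − 8:45 = 11:05 AM UTC on Apr 9.
Add 3 hours and 50 minutes leg 1 → 2:55 PM UTC.
Add 1 hour 10 minutes layover in Perth → 4:05 PM UTC.
Add 7 hours and 10 minutes leg 2 → 11:15 PM UTC.
Add 4 hours 20 minutes layover in Noumea → 3:35 AM UTC (Apr 10).
Add 6 hours and 16 minutes leg 3 → 9:51 AM UTC.
Varnholm is UTC+10:30, so local arrival = 9:51 AM + 10:30 = 8:21 PM on Apr 10.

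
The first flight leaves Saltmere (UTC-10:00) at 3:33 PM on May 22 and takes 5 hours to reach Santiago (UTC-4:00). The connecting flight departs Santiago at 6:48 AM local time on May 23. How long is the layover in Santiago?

4 hours 15 minutes

Convert departure to UTC: 3:33 PM + 10:00 = 1:33 AM UTC on May 23.
Add 5 hours flight time → 6:33 AM UTC.
Santiago is UTC−4:00, so local arrival = 6:33 AM − 4:00 = 2:33 AM on May 23.
Layover = 6:48 AM − 2:33 AM = 4 hours 15 minutes.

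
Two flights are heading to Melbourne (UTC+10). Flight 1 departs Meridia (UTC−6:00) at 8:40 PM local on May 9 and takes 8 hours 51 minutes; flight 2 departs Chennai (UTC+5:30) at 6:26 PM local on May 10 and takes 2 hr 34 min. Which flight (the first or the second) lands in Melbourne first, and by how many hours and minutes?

Flight 1 in UTC: 8:40 PM + 6:00 = 2:40 AM on May 10.
+8 hours and 51 minutes → arrive 11:31 AM UTC on May 10.
Flight 2 in UTC: 6:26 PM − 5:30 = 12:56 PM on May 10.
+2 hours and 34 minutes → arrive 3:30 PM UTC on May 10.
Flight 1 lands earlier by 3 hours 59 minutes.

the first, by 3 hours 59 minutes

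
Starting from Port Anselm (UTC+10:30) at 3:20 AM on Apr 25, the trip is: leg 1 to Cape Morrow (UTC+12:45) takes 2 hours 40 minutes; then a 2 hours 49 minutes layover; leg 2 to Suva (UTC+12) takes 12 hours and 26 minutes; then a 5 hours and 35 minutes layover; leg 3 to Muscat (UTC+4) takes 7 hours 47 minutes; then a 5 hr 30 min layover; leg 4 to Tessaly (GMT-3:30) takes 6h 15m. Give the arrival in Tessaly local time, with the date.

8:22 AM on Apr 26

Convert departure to UTC: 3:20 AM − 10:30 = 4:50 PM UTC on Apr 24.
Add 2 hours 40 minutes leg 1 → 7:30 PM UTC.
Add 2 hours 49 minutes layover in Cape Morrow → 10:19 PM UTC.
Add 12 hours 26 minutes leg 2 → 10:45 AM UTC (Apr 25).
Add 5 hours and 35 minutes layover in Suva → 4:20 PM UTC.
Add 7 hours 47 minutes leg 3 → 12:07 AM UTC (Apr 26).
Add 5 hours and 30 minutes layover in Muscat → 5:37 AM UTC.
Add 6 hours 15 minutes leg 4 → 11:52 AM UTC.
Tessaly is UTC−3:30, so local arrival = 11:52 AM − 3:30 = 8:22 AM on Apr 26.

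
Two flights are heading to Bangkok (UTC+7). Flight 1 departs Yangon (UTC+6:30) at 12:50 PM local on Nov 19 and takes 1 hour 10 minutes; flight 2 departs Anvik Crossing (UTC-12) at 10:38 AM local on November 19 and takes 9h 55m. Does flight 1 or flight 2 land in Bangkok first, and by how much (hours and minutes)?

Flight 1 in UTC: 12:50 PM − 6:30 = 6:20 AM on Nov 19.
+1 hour and 10 minutes → arrive 7:30 AM UTC on Nov 19.
Flight 2 in UTC: 10:38 AM + 12:00 = 10:38 PM on Nov 19.
+9 hours 55 minutes → arrive 8:33 AM UTC on Nov 20.
Flight 1 lands earlier by 25 hours 3 minutes.

the first, by 25 hours 3 minutes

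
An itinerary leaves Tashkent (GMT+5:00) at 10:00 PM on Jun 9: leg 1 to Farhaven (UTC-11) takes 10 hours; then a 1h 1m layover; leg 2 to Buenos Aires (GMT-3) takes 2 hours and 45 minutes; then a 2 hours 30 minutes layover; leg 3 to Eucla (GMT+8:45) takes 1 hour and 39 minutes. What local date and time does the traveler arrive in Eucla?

7:40 PM on Jun 10

Convert departure to UTC: 10:00 PM − 5:00 = 5:00 PM UTC on Jun 9.
Add 10 hours leg 1 → 3:00 AM UTC (Jun 10).
Add 1 hour and 1 minute layover in Farhaven → 4:01 AM UTC.
Add 2 hours 45 minutes leg 2 → 6:46 AM UTC.
Add 2 hours and 30 minutes layover in Buenos Aires → 9:16 AM UTC.
Add 1 hour 39 minutes leg 3 → 10:55 AM UTC.
Eucla is UTC+8:45, so local arrival = 10:55 AM + 8:45 = 7:40 PM on Jun 10.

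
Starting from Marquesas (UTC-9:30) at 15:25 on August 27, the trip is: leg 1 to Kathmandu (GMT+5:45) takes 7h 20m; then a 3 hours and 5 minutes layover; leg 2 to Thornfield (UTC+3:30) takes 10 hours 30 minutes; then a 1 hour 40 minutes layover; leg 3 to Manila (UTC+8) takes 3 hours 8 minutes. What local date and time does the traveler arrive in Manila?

10:38 on August 29

Convert departure to UTC: 15:25 + 9:30 = 00:55 UTC on Aug 28.
Add 7 hours 20 minutes leg 1 → 08:15 UTC.
Add 3 hours and 5 minutes layover in Kathmandu → 11:20 UTC.
Add 10 hours 30 minutes leg 2 → 21:50 UTC.
Add 1 hour and 40 minutes layover in Thornfield → 23:30 UTC.
Add 3 hours and 8 minutes leg 3 → 02:38 UTC (Aug 29).
Manila is UTC+8:00, so local arrival = 02:38 + 8:00 = 10:38 on Aug 29.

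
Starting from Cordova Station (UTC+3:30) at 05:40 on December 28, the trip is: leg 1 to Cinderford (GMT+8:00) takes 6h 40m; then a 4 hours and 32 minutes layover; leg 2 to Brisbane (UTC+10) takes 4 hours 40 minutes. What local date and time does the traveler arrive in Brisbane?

04:02 on Dec 29

Convert departure to UTC: 05:40 − 3:30 = 02:10 UTC on Dec 28.
Add 6 hours and 40 minutes leg 1 → 08:50 UTC.
Add 4 hours and 32 minutes layover in Cinderford → 13:22 UTC.
Add 4 hours and 40 minutes leg 2 → 18:02 UTC.
Brisbane is UTC+10:00, so local arrival = 18:02 + 10:00 = 04:02 on Dec 29.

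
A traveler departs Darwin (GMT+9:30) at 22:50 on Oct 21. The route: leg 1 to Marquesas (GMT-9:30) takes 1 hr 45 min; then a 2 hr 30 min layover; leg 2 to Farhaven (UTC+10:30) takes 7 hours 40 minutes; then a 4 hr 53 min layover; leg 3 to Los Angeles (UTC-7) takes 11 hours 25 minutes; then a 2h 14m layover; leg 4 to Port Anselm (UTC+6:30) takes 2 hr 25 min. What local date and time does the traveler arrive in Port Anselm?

04:42 on Oct 23

Convert departure to UTC: 22:50 − 9:30 = 13:20 UTC on Oct 21.
Add 1 hour 45 minutes leg 1 → 15:05 UTC.
Add 2 hours 30 minutes layover in Marquesas → 17:35 UTC.
Add 7 hours 40 minutes leg 2 → 01:15 UTC (Oct 22).
Add 4 hours 53 minutes layover in Farhaven → 06:08 UTC.
Add 11 hours 25 minutes leg 3 → 17:33 UTC.
Add 2 hours and 14 minutes layover in Los Angeles → 19:47 UTC.
Add 2 hours 25 minutes leg 4 → 22:12 UTC.
Port Anselm is UTC+6:30, so local arrival = 22:12 + 6:30 = 04:42 on Oct 23.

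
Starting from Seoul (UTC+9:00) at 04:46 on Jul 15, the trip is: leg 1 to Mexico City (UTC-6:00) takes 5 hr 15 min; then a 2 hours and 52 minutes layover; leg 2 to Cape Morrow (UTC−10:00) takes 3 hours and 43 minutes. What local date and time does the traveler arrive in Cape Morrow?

Convert departure to UTC: 04:46 − 9:00 = 19:46 UTC on Jul 14.
Add 5 hours and 15 minutes leg 1 → 01:01 UTC (Jul 15).
Add 2 hours 52 minutes layover in Mexico City → 03:53 UTC.
Add 3 hours and 43 minutes leg 2 → 07:36 UTC.
Cape Morrow is UTC−10:00, so local arrival = 07:36 − 10:00 = 21:36 on Jul 14.

21:36 on July 14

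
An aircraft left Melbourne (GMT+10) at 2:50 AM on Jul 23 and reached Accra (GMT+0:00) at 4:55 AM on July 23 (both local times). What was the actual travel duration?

12 hours 5 minutes

Departure in UTC: 2:50 AM − 10:00 = 4:50 PM on Jul 22.
Arrival is already UTC: 4:55 AM on Jul 23.
Elapsed = 4:55 AM − 4:50 PM (+1 day) = 12 hours 5 minutes.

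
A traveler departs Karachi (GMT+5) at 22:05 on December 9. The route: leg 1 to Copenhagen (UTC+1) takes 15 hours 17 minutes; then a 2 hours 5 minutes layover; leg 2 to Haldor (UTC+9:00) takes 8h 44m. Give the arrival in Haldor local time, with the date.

04:11 on December 11

Convert departure to UTC: 22:05 − 5:00 = 17:05 UTC on Dec 9.
Add 15 hours and 17 minutes leg 1 → 08:22 UTC (Dec 10).
Add 2 hours 5 minutes layover in Copenhagen → 10:27 UTC.
Add 8 hours and 44 minutes leg 2 → 19:11 UTC.
Haldor is UTC+9:00, so local arrival = 19:11 + 9:00 = 04:11 on Dec 11.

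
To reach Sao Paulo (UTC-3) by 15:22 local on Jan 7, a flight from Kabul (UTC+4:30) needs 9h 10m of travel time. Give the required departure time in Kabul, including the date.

13:42 on Jan 7

Target arrival in UTC: 15:22 + 3:00 = 18:22 on Jan 7.
Subtract 9 hours 10 minutes → departure 09:12 UTC on Jan 7.
Kabul is UTC+4:30: 09:12 + 4:30 = 13:42 on Jan 7.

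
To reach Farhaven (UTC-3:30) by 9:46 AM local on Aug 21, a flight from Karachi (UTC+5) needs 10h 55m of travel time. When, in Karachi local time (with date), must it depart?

Target arrival in UTC: 9:46 AM + 3:30 = 1:16 PM on Aug 21.
Subtract 10 hours 55 minutes → departure 2:21 AM UTC on Aug 21.
Karachi is UTC+5:00: 2:21 AM + 5:00 = 7:21 AM on Aug 21.

7:21 AM on August 21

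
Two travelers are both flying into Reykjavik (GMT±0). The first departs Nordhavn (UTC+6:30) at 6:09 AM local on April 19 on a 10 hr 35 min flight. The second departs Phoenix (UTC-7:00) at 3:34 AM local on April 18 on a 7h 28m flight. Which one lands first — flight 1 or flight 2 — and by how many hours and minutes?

Flight 1 in UTC: 6:09 AM − 6:30 = 11:39 PM on Apr 18.
+10 hours and 35 minutes → arrive 10:14 AM UTC on Apr 19.
Flight 2 in UTC: 3:34 AM + 7:00 = 10:34 AM on Apr 18.
+7 hours 28 minutes → arrive 6:02 PM UTC on Apr 18.
Flight 2 lands earlier by 16 hours 12 minutes.

the second, by 16 hours 12 minutes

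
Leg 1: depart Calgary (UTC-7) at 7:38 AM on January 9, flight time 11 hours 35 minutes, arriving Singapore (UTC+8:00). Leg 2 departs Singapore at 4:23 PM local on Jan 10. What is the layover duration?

Convert departure to UTC: 7:38 AM + 7:00 = 2:38 PM UTC on Jan 9.
Add 11 hours and 35 minutes flight time → 2:13 AM UTC (Jan 10).
Singapore is UTC+8:00, so local arrival = 2:13 AM + 8:00 = 10:13 AM on Jan 10.
Layover = 4:23 PM − 10:13 AM = 6 hours 10 minutes.

6 hours 10 minutes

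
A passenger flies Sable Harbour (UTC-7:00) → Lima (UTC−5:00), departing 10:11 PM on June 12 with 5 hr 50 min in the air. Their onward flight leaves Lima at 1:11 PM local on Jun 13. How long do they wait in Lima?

7 hours 10 minutes

Convert departure to UTC: 10:11 PM + 7:00 = 5:11 AM UTC on Jun 13.
Add 5 hours and 50 minutes flight time → 11:01 AM UTC.
Lima is UTC−5:00, so local arrival = 11:01 AM − 5:00 = 6:01 AM on Jun 13.
Layover = 1:11 PM − 6:01 AM = 7 hours 10 minutes.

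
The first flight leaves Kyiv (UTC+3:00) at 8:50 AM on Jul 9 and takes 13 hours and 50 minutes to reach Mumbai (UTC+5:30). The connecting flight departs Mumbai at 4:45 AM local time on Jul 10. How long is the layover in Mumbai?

3 hours 35 minutes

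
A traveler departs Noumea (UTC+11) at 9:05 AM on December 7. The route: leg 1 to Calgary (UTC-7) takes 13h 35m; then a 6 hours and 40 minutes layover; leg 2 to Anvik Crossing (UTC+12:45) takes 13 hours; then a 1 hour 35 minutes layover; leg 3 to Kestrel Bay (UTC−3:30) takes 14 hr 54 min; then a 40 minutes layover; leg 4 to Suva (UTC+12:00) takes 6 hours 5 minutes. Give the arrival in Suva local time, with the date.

6:34 PM on December 9

Convert departure to UTC: 9:05 AM − 11:00 = 10:05 PM UTC on Dec 6.
Add 13 hours and 35 minutes leg 1 → 11:40 AM UTC (Dec 7).
Add 6 hours and 40 minutes layover in Calgary → 6:20 PM UTC.
Add 13 hours leg 2 → 7:20 AM UTC (Dec 8).
Add 1 hour and 35 minutes layover in Anvik Crossing → 8:55 AM UTC.
Add 14 hours 54 minutes leg 3 → 11:49 PM UTC.
Add 40 minutes layover in Kestrel Bay → 12:29 AM UTC (Dec 9).
Add 6 hours and 5 minutes leg 4 → 6:34 AM UTC.
Suva is UTC+12:00, so local arrival = 6:34 AM + 12:00 = 6:34 PM on Dec 9.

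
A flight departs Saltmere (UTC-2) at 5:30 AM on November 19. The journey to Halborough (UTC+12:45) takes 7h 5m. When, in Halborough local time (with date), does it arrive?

3:20 AM on Nov 20

Convert departure to UTC: 5:30 AM + 2:00 = 7:30 AM UTC on Nov 19.
Add 7 hours 5 minutes travel time → 2:35 PM UTC.
Halborough is UTC+12:45, so local arrival = 2:35 PM + 12:45 = 3:20 AM on Nov 20.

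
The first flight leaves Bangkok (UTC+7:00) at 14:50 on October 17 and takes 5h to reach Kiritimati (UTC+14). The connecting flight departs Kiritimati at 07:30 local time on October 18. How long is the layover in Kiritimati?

4 hours 40 minutes

Convert departure to UTC: 14:50 − 7:00 = 07:50 UTC on Oct 17.
Add 5 hours flight time → 12:50 UTC.
Kiritimati is UTC+14:00, so local arrival = 12:50 + 14:00 = 02:50 on Oct 18.
Layover = 07:30 − 02:50 = 4 hours 40 minutes.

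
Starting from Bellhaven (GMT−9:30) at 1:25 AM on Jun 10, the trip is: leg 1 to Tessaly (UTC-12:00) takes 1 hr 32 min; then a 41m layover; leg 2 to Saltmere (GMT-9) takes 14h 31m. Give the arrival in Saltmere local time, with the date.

Convert departure to UTC: 1:25 AM + 9:30 = 10:55 AM UTC on Jun 10.
Add 1 hour 32 minutes leg 1 → 12:27 PM UTC.
Add 41 minutes layover in Tessaly → 1:08 PM UTC.
Add 14 hours 31 minutes leg 2 → 3:39 AM UTC (Jun 11).
Saltmere is UTC−9:00, so local arrival = 3:39 AM − 9:00 = 6:39 PM on Jun 10.

6:39 PM on Jun 10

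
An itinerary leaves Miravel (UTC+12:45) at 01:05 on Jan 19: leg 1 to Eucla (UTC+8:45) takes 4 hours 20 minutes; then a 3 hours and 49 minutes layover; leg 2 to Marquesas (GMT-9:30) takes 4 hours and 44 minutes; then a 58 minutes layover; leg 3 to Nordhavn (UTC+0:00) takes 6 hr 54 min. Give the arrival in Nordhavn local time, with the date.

Convert departure to UTC: 01:05 − 12:45 = 12:20 UTC on Jan 18.
Add 4 hours and 20 minutes leg 1 → 16:40 UTC.
Add 3 hours and 49 minutes layover in Eucla → 20:29 UTC.
Add 4 hours 44 minutes leg 2 → 01:13 UTC (Jan 19).
Add 58 minutes layover in Marquesas → 02:11 UTC.
Add 6 hours 54 minutes leg 3 → 09:05 UTC.
Nordhavn is UTC+0, so local arrival is the same: 09:05 on Jan 19.

09:05 on Jan 19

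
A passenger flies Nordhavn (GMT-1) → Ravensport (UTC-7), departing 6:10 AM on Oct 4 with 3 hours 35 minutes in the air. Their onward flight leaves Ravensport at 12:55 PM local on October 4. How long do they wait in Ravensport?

Convert departure to UTC: 6:10 AM + 1:00 = 7:10 AM UTC on Oct 4.
Add 3 hours and 35 minutes flight time → 10:45 AM UTC.
Ravensport is UTC−7:00, so local arrival = 10:45 AM − 7:00 = 3:45 AM on Oct 4.
Layover = 12:55 PM − 3:45 AM = 9 hours 10 minutes.

9 hours 10 minutes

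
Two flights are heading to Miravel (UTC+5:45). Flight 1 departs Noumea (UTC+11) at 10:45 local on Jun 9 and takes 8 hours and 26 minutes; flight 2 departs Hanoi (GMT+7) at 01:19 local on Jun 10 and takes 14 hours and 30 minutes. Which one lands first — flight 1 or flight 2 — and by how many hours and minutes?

the first, by 24 hours 38 minutes

Flight 1 in UTC: 10:45 − 11:00 = 23:45 on Jun 8.
+8 hours and 26 minutes → arrive 08:11 UTC on Jun 9.
Flight 2 in UTC: 01:19 − 7:00 = 18:19 on Jun 9.
+14 hours and 30 minutes → arrive 08:49 UTC on Jun 10.
Flight 1 lands earlier by 24 hours 38 minutes.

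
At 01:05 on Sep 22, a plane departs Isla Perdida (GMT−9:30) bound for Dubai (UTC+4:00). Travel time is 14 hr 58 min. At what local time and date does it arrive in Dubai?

05:33 on Sep 23

Dubai is 13:30 ahead of Isla Perdida.
After 14 hours 58 minutes it is 16:03 in Isla Perdida.
Shift by the zone difference: 16:03 + 13:30 = 05:33 on Sep 23 in Dubai.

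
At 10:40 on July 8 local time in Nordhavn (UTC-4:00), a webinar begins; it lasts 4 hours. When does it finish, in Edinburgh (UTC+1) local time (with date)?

19:40 on Jul 8

Convert start to UTC: 10:40 + 4:00 = 14:40 UTC on Jul 8.
Add 4 hours duration → 18:40 UTC.
Edinburgh is UTC+1:00, so local end time = 18:40 + 1:00 = 19:40 on Jul 8.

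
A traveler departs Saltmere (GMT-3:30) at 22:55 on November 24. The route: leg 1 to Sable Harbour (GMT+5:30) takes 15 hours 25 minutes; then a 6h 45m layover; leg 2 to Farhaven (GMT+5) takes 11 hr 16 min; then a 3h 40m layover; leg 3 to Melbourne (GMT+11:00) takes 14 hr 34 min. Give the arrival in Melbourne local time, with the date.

17:05 on November 27

Convert departure to UTC: 22:55 + 3:30 = 02:25 UTC on Nov 25.
Add 15 hours and 25 minutes leg 1 → 17:50 UTC.
Add 6 hours and 45 minutes layover in Sable Harbour → 00:35 UTC (Nov 26).
Add 11 hours and 16 minutes leg 2 → 11:51 UTC.
Add 3 hours 40 minutes layover in Farhaven → 15:31 UTC.
Add 14 hours and 34 minutes leg 3 → 06:05 UTC (Nov 27).
Melbourne is UTC+11:00, so local arrival = 06:05 + 11:00 = 17:05 on Nov 27.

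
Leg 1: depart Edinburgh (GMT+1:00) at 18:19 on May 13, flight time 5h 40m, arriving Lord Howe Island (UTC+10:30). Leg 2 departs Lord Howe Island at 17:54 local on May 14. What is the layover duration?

8 hours 25 minutes

Convert departure to UTC: 18:19 − 1:00 = 17:19 UTC on May 13.
Add 5 hours and 40 minutes flight time → 22:59 UTC.
Lord Howe Island is UTC+10:30, so local arrival = 22:59 + 10:30 = 09:29 on May 14.
Layover = 17:54 − 09:29 = 8 hours 25 minutes.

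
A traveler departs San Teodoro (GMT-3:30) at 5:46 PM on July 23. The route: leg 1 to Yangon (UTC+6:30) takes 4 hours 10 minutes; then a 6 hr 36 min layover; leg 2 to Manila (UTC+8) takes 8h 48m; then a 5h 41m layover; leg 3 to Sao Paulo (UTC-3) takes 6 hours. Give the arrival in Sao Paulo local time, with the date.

1:31 AM on July 25

Convert departure to UTC: 5:46 PM + 3:30 = 9:16 PM UTC on Jul 23.
Add 4 hours and 10 minutes leg 1 → 1:26 AM UTC (Jul 24).
Add 6 hours 36 minutes layover in Yangon → 8:02 AM UTC.
Add 8 hours and 48 minutes leg 2 → 4:50 PM UTC.
Add 5 hours 41 minutes layover in Manila → 10:31 PM UTC.
Add 6 hours leg 3 → 4:31 AM UTC (Jul 25).
Sao Paulo is UTC−3:00, so local arrival = 4:31 AM − 3:00 = 1:31 AM on Jul 25.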